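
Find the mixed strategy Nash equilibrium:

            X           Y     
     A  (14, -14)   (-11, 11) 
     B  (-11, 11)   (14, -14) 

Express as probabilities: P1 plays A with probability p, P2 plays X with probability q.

p = 0.5, q = 0.5

Work:
Find probabilities that make opponent indifferent:
P2 chooses q to make P1 indifferent between A and B
P1 chooses p to make P2 indifferent between X and Y
Mixed NE: P1 plays (A: 0.5, B: 0.5), P2 plays (X: 0.5, Y: 0.5)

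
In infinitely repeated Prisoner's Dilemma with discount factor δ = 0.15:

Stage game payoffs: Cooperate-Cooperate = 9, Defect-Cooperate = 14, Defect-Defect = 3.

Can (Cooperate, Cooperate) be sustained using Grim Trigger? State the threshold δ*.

δ* = 0.4545; since δ = 0.15 < 0.4545, cooperation cannot be sustained

Work:
For Grim Trigger:
Cooperate forever: 9/(1-δ)
Defect then punished: 14 + 3·δ/(1-δ)
Need: 9/(1-δ) ≥ 14 + 3·δ/(1-δ)
Solving: δ ≥ (T-R)/(T-P) = (14-9)/(14-3) = 0.4545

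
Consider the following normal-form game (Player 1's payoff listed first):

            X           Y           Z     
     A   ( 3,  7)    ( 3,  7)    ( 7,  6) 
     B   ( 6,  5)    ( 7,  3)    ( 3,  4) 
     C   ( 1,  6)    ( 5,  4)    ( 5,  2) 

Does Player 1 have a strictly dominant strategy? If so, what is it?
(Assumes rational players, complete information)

No strictly dominant strategy exists for Player 1

Work:
A strategy strictly dominates another if it gives a strictly higher payoff against every opponent action. Compare each pair of P1's strategies column-by-column:
  A vs B: [3 vs 6, 3 vs 7, 7 vs 3] → A does not strictly dominate B (column X: 3 ≤ 6)
  A vs C: [3 vs 1, 3 vs 5, 7 vs 5] → A does not strictly dominate C (column Y: 3 ≤ 5)
  B vs A: [6 vs 3, 7 vs 3, 3 vs 7] → B does not strictly dominate A (column Z: 3 ≤ 7)
  B vs C: [6 vs 1, 7 vs 5, 3 vs 5] → B does not strictly dominate C (column Z: 3 ≤ 5)
  C vs A: [1 vs 3, 5 vs 3, 5 vs 7] → C does not strictly dominate A (column X: 1 ≤ 3)
  C vs B: [1 vs 6, 5 vs 7, 5 vs 3] → C does not strictly dominate B (column X: 1 ≤ 6)
No single strategy strictly dominates all others → no strictly dominant strategy.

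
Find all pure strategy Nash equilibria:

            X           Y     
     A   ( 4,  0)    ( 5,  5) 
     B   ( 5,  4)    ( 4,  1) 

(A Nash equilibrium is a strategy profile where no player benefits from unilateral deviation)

Nash equilibrium: (A, Y), (B, X)

Work:
Best responses:
  P1 vs X: payoffs [4, 5] → best response B (payoff 5)
  P1 vs Y: payoffs [5, 4] → best response A (payoff 5)
  P2 vs A: payoffs [0, 5] → best response Y (payoff 5)
  P2 vs B: payoffs [4, 1] → best response X (payoff 4)
Mutual best responses: (A,Y), (B,X) → Nash equilibria.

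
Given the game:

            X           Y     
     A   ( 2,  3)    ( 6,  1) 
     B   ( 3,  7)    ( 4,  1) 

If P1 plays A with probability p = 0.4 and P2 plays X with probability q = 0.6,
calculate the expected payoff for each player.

E[P1] = 3.48, E[P2] = 3.64

Work:
E[P1] = p·q·π₁(A,X) + p·(1-q)·π₁(A,Y) + (1-p)·q·π₁(B,X) + (1-p)·(1-q)·π₁(B,Y)
= 0.4·0.6·2 + 0.4·0.4·6 + 0.6·0.6·3 + 0.6·0.4·4
= 3.48

E[P2] = 3.64 (similar calculation)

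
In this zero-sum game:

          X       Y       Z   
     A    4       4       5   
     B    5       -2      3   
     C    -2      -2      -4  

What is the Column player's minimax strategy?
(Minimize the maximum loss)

Column should play Y, value = 4

Work:
Column player minimizes Row's maximum payoff:
Column X: max payoff to Row = 5
Column Y: max payoff to Row = 4
Column Z: max payoff to Row = 5
Minimum is 4, achieved by column Y.
Minimax strategy: Y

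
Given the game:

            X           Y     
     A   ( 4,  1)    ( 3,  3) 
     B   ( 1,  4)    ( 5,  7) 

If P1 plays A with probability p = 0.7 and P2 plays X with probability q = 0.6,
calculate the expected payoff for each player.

E[P1] = 3.3, E[P2] = 2.82

Work:
E[P1] = p·q·π₁(A,X) + p·(1-q)·π₁(A,Y) + (1-p)·q·π₁(B,X) + (1-p)·(1-q)·π₁(B,Y)
= 0.7·0.6·4 + 0.7·0.4·3 + 0.3·0.6·1 + 0.3·0.4·5
= 3.3

E[P2] = 2.82 (similar calculation)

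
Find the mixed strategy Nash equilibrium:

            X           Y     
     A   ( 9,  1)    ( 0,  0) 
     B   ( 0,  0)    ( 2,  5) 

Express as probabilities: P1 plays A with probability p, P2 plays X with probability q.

p = 0.8333, q = 0.1818

Work:
Find probabilities that make opponent indifferent:
P2 chooses q to make P1 indifferent between A and B
P1 chooses p to make P2 indifferent between X and Y
Mixed NE: P1 plays (A: 0.8333, B: 0.1667), P2 plays (X: 0.1818, Y: 0.8182)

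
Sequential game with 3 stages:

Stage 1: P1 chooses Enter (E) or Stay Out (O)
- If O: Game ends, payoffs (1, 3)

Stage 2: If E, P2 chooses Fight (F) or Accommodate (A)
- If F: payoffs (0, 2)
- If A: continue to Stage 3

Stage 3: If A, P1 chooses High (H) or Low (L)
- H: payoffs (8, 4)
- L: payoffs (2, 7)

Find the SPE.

SPE: (E, A, H); Outcome (8, 4)

Work:
Stage 3: P1 chooses H (8 vs 2)
Stage 2: P2: F->2, A->4 (anticipating H). Choose A
Stage 1: P1: O->1, E->8 (anticipating A, H). Choose E
SPE path: E -> A -> H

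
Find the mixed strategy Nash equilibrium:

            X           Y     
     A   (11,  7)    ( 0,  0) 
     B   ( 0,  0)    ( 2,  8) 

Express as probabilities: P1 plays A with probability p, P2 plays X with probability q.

p = 0.5333, q = 0.1538

Work:
Find probabilities that make opponent indifferent:
P2 chooses q to make P1 indifferent between A and B
P1 chooses p to make P2 indifferent between X and Y
Mixed NE: P1 plays (A: 0.5333, B: 0.4667), P2 plays (X: 0.1538, Y: 0.8462)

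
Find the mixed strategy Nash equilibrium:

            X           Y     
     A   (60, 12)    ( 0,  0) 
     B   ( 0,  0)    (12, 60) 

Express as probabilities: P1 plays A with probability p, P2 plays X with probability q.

p = 0.8333, q = 0.1667

Work:
Find probabilities that make opponent indifferent:
P2 chooses q to make P1 indifferent between A and B
P1 chooses p to make P2 indifferent between X and Y
Mixed NE: P1 plays (A: 0.8333, B: 0.1667), P2 plays (X: 0.1667, Y: 0.8333)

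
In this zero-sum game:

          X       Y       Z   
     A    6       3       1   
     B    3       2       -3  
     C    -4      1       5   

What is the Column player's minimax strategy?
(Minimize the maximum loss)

Column should play Y, value = 3

Work:
Column player minimizes Row's maximum payoff:
Column X: max payoff to Row = 6
Column Y: max payoff to Row = 3
Column Z: max payoff to Row = 5
Minimum is 3, achieved by column Y.
Minimax strategy: Y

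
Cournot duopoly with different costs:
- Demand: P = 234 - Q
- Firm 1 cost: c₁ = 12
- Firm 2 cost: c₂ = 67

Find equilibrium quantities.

q₁* = 92.33, q₂* = 37.33

Work:
Reaction: q₁ = (234 - 12 - q₂)/2
Reaction: q₂ = (234 - 67 - q₁)/2
Solve simultaneously:
q₁* = (234 - 2×12 + 67)/3 = 92.33
q₂* = (234 - 2×67 + 12)/3 = 37.33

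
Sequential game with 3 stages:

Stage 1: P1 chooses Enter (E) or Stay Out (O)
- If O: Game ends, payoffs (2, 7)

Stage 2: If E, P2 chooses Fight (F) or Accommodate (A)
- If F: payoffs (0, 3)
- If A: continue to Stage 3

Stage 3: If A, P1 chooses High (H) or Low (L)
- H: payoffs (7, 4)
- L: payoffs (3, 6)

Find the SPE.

SPE: (E, A, H); Outcome (7, 4)

Work:
Stage 3: P1 chooses H (7 vs 3)
Stage 2: P2: F->3, A->4 (anticipating H). Choose A
Stage 1: P1: O->2, E->7 (anticipating A, H). Choose E
SPE path: E -> A -> H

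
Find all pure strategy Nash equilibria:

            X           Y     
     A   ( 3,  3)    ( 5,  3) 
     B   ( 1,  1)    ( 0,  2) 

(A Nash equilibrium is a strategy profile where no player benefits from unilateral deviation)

Nash equilibrium: (A, X), (A, Y)

Work:
Best responses:
  P1 vs X: payoffs [3, 1] → best response A (payoff 3)
  P1 vs Y: payoffs [5, 0] → best response A (payoff 5)
  P2 vs A: payoffs [3, 3] → best response X/Y (payoff 3)
  P2 vs B: payoffs [1, 2] → best response Y (payoff 2)
Mutual best responses: (A,X), (A,Y) → Nash equilibria.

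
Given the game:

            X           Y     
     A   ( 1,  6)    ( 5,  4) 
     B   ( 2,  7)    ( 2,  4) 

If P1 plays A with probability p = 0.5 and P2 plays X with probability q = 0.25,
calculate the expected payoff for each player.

E[P1] = 3.0, E[P2] = 4.625

Work:
E[P1] = p·q·π₁(A,X) + p·(1-q)·π₁(A,Y) + (1-p)·q·π₁(B,X) + (1-p)·(1-q)·π₁(B,Y)
= 0.5·0.25·1 + 0.5·0.75·5 + 0.5·0.25·2 + 0.5·0.75·2
= 3.0

E[P2] = 4.625 (similar calculation)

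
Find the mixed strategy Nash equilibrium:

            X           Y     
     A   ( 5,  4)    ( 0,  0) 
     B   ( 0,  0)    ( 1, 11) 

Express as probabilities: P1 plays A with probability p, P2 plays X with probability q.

p = 0.7333, q = 0.1667

Work:
Find probabilities that make opponent indifferent:
P2 chooses q to make P1 indifferent between A and B
P1 chooses p to make P2 indifferent between X and Y
Mixed NE: P1 plays (A: 0.7333, B: 0.2667), P2 plays (X: 0.1667, Y: 0.8333)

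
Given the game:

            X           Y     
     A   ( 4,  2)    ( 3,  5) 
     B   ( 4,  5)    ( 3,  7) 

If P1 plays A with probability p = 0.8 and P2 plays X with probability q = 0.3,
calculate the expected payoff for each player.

E[P1] = 3.3, E[P2] = 4.56

Work:
E[P1] = p·q·π₁(A,X) + p·(1-q)·π₁(A,Y) + (1-p)·q·π₁(B,X) + (1-p)·(1-q)·π₁(B,Y)
= 0.8·0.3·4 + 0.8·0.7·3 + 0.2·0.3·4 + 0.2·0.7·3
= 3.3

E[P2] = 4.56 (similar calculation)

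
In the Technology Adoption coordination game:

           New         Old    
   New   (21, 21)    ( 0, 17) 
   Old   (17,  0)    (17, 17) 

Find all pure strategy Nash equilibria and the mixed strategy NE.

Pure NE: (New, New) and (Old, Old); Mixed NE: p = 0.8095, q = 0.8095

Work:
Check pure NE:
(New, New): (21, 21) - no unilateral deviation beneficial
(Old, Old): (17, 17) - no unilateral deviation beneficial
Mixed NE: P1 plays New with p = 0.8095, P2 plays New with q = 0.8095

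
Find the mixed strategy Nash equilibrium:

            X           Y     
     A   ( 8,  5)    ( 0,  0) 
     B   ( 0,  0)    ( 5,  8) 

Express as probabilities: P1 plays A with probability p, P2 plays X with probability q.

p = 0.6154, q = 0.3846

Work:
Find probabilities that make opponent indifferent:
P2 chooses q to make P1 indifferent between A and B
P1 chooses p to make P2 indifferent between X and Y
Mixed NE: P1 plays (A: 0.6154, B: 0.3846), P2 plays (X: 0.3846, Y: 0.6154)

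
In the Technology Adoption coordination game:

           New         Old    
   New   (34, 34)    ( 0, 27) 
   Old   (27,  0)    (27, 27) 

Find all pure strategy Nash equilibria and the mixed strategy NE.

Pure NE: (New, New) and (Old, Old); Mixed NE: p = 0.7941, q = 0.7941

Work:
Check pure NE:
(New, New): (34, 34) - no unilateral deviation beneficial
(Old, Old): (27, 27) - no unilateral deviation beneficial
Mixed NE: P1 plays New with p = 0.7941, P2 plays New with q = 0.7941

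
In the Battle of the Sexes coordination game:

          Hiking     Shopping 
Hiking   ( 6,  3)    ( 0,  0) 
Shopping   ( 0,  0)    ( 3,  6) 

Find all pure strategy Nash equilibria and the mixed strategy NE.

Pure NE: (Hiking, Hiking) and (Shopping, Shopping); Mixed NE: p = 0.6667, q = 0.3333

Work:
Check pure NE:
(Hiking, Hiking): (6, 3) - no unilateral deviation beneficial
(Shopping, Shopping): (3, 6) - no unilateral deviation beneficial
Mixed NE: P1 plays Hiking with p = 0.6667, P2 plays Hiking with q = 0.3333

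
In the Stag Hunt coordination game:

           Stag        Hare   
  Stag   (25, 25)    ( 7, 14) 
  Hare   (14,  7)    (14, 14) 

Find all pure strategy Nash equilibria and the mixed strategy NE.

Pure NE: (Stag, Stag) and (Hare, Hare); Mixed NE: p = 0.3889, q = 0.3889

Work:
Check pure NE:
(Stag, Stag): (25, 25) - no unilateral deviation beneficial
(Hare, Hare): (14, 14) - no unilateral deviation beneficial
Mixed NE: P1 plays Stag with p = 0.3889, P2 plays Stag with q = 0.3889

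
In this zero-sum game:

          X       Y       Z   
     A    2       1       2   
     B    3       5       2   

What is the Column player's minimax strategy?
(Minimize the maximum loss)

Column should play Z, value = 2

Work:
Column player minimizes Row's maximum payoff:
Column X: max payoff to Row = 3
Column Y: max payoff to Row = 5
Column Z: max payoff to Row = 2
Minimum is 2, achieved by column Z.
Minimax strategy: Z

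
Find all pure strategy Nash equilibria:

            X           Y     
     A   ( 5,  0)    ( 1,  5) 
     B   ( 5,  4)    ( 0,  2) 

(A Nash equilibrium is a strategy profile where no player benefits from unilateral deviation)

Nash equilibrium: (A, Y), (B, X)

Work:
Best responses:
  P1 vs X: payoffs [5, 5] → best response A/B (payoff 5)
  P1 vs Y: payoffs [1, 0] → best response A (payoff 1)
  P2 vs A: payoffs [0, 5] → best response Y (payoff 5)
  P2 vs B: payoffs [4, 2] → best response X (payoff 4)
Mutual best responses: (A,Y), (B,X) → Nash equilibria.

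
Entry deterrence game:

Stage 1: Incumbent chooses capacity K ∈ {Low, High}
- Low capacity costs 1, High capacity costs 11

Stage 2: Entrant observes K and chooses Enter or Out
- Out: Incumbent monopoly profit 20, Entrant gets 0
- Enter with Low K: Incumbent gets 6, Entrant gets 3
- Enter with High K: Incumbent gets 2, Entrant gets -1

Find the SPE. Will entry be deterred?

SPE: (High, Enter|Low, Out|High); Entry deterred. Incumbent net profit = 9

Work:
After Low K: Entrant enters (3 > 0)
After High K: Entrant stays out (-1 < 0)
Incumbent: Low → 6−1=5, High → 20−11=9
Incumbent chooses High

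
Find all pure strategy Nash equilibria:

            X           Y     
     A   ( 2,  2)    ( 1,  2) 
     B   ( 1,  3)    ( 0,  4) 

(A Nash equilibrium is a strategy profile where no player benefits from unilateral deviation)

Nash equilibrium: (A, X), (A, Y)

Work:
Best responses:
  P1 vs X: payoffs [2, 1] → best response A (payoff 2)
  P1 vs Y: payoffs [1, 0] → best response A (payoff 1)
  P2 vs A: payoffs [2, 2] → best response X/Y (payoff 2)
  P2 vs B: payoffs [3, 4] → best response Y (payoff 4)
Mutual best responses: (A,X), (A,Y) → Nash equilibria.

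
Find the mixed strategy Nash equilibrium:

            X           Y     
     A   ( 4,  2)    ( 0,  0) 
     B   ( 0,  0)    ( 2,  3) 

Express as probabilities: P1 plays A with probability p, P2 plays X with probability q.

p = 0.6, q = 0.3333

Work:
Find probabilities that make opponent indifferent:
P2 chooses q to make P1 indifferent between A and B
P1 chooses p to make P2 indifferent between X and Y
Mixed NE: P1 plays (A: 0.6, B: 0.4), P2 plays (X: 0.3333, Y: 0.6667)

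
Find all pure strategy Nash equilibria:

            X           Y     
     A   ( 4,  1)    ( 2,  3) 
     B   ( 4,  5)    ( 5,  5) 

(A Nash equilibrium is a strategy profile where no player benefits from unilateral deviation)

Nash equilibrium: (B, X), (B, Y)

Work:
Best responses:
  P1 vs X: payoffs [4, 4] → best response A/B (payoff 4)
  P1 vs Y: payoffs [2, 5] → best response B (payoff 5)
  P2 vs A: payoffs [1, 3] → best response Y (payoff 3)
  P2 vs B: payoffs [5, 5] → best response X/Y (payoff 5)
Mutual best responses: (B,X), (B,Y) → Nash equilibria.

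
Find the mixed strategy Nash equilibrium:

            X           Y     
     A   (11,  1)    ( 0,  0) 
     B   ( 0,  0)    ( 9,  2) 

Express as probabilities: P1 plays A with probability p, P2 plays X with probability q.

p = 0.6667, q = 0.45

Work:
Find probabilities that make opponent indifferent:
P2 chooses q to make P1 indifferent between A and B
P1 chooses p to make P2 indifferent between X and Y
Mixed NE: P1 plays (A: 0.6667, B: 0.3333), P2 plays (X: 0.45, Y: 0.55)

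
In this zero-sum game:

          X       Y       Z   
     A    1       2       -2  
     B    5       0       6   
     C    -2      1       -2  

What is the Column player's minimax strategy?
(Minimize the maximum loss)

Column should play Y, value = 2

Work:
Column player minimizes Row's maximum payoff:
Column X: max payoff to Row = 5
Column Y: max payoff to Row = 2
Column Z: max payoff to Row = 6
Minimum is 2, achieved by column Y.
Minimax strategy: Y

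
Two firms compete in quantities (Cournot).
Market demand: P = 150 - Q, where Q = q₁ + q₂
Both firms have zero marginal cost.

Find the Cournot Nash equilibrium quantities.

q₁* = q₂* = 50.0; P* = 50.0

Work:
Profit: π_i = P·q_i = (a - q_i - q_j)·q_i
FOC: ∂π_i/∂q_i = a - 2q_i - q_j = 0
Reaction function: q_i = (150 - q_j)/2
Symmetry: q* = 150/3 = 50.0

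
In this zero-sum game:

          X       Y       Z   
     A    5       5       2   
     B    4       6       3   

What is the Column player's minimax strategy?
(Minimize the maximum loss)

Column should play Z, value = 3

Work:
Column player minimizes Row's maximum payoff:
Column X: max payoff to Row = 5
Column Y: max payoff to Row = 6
Column Z: max payoff to Row = 3
Minimum is 3, achieved by column Z.
Minimax strategy: Z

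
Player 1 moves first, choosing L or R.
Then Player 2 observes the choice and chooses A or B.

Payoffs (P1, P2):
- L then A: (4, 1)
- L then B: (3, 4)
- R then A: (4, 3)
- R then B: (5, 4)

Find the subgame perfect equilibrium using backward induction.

P1 plays R, P2 plays B after L and B after R; Payoff (5, 4)

Work:
Backward induction:
After L: P2 chooses B → P1 gets 3
After R: P2 chooses B → P1 gets 5
P1 chooses R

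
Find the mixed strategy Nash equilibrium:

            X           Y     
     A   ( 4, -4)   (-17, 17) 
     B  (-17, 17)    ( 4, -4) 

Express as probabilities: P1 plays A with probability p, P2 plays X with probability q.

p = 0.5, q = 0.5

Work:
Find probabilities that make opponent indifferent:
P2 chooses q to make P1 indifferent between A and B
P1 chooses p to make P2 indifferent between X and Y
Mixed NE: P1 plays (A: 0.5, B: 0.5), P2 plays (X: 0.5, Y: 0.5)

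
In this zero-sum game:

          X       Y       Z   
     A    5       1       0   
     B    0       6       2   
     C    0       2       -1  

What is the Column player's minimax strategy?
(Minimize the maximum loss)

Column should play Z, value = 2

Work:
Column player minimizes Row's maximum payoff:
Column X: max payoff to Row = 5
Column Y: max payoff to Row = 6
Column Z: max payoff to Row = 2
Minimum is 2, achieved by column Z.
Minimax strategy: Z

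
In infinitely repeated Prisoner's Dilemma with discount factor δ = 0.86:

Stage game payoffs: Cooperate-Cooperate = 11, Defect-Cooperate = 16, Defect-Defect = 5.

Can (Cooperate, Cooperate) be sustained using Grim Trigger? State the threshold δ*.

δ* = 0.4545; since δ = 0.86 ≥ 0.4545, cooperation can be sustained

Work:
For Grim Trigger:
Cooperate forever: 11/(1-δ)
Defect then punished: 16 + 5·δ/(1-δ)
Need: 11/(1-δ) ≥ 16 + 5·δ/(1-δ)
Solving: δ ≥ (T-R)/(T-P) = (16-11)/(16-5) = 0.4545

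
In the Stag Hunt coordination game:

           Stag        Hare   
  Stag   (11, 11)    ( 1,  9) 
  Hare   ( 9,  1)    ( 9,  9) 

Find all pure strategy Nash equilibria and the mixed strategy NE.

Pure NE: (Stag, Stag) and (Hare, Hare); Mixed NE: p = 0.8, q = 0.8

Work:
Check pure NE:
(Stag, Stag): (11, 11) - no unilateral deviation beneficial
(Hare, Hare): (9, 9) - no unilateral deviation beneficial
Mixed NE: P1 plays Stag with p = 0.8, P2 plays Stag with q = 0.8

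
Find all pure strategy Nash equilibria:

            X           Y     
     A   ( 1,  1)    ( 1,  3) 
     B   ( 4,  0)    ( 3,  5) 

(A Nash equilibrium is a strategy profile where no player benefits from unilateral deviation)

Nash equilibrium: (B, Y)

Work:
Best responses:
  P1 vs X: payoffs [1, 4] → best response B (payoff 4)
  P1 vs Y: payoffs [1, 3] → best response B (payoff 3)
  P2 vs A: payoffs [1, 3] → best response Y (payoff 3)
  P2 vs B: payoffs [0, 5] → best response Y (payoff 5)
Mutual best responses: (B,Y) → Nash equilibria.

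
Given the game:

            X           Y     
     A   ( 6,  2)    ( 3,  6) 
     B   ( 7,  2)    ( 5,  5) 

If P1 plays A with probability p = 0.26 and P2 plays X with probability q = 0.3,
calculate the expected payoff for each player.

E[P1] = 5.158, E[P2] = 4.282

Work:
E[P1] = p·q·π₁(A,X) + p·(1-q)·π₁(A,Y) + (1-p)·q·π₁(B,X) + (1-p)·(1-q)·π₁(B,Y)
= 0.26·0.3·6 + 0.26·0.7·3 + 0.74·0.3·7 + 0.74·0.7·5
= 5.158

E[P2] = 4.282 (similar calculation)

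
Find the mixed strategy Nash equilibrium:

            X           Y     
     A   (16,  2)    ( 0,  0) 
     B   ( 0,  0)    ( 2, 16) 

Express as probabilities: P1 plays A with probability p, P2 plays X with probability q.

p = 0.8889, q = 0.1111

Work:
Find probabilities that make opponent indifferent:
P2 chooses q to make P1 indifferent between A and B
P1 chooses p to make P2 indifferent between X and Y
Mixed NE: P1 plays (A: 0.8889, B: 0.1111), P2 plays (X: 0.1111, Y: 0.8889)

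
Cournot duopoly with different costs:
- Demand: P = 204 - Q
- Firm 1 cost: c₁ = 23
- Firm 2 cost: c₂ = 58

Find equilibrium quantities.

q₁* = 72.0, q₂* = 37.0

Work:
Reaction: q₁ = (204 - 23 - q₂)/2
Reaction: q₂ = (204 - 58 - q₁)/2
Solve simultaneously:
q₁* = (204 - 2×23 + 58)/3 = 72.0
q₂* = (204 - 2×58 + 23)/3 = 37.0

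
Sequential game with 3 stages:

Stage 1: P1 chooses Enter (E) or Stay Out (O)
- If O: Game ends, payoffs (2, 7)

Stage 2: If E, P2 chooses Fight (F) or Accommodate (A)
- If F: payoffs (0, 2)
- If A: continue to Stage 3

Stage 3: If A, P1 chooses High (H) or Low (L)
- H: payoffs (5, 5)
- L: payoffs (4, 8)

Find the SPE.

SPE: (E, A, H); Outcome (5, 5)

Work:
Stage 3: P1 chooses H (5 vs 4)
Stage 2: P2: F->2, A->5 (anticipating H). Choose A
Stage 1: P1: O->2, E->5 (anticipating A, H). Choose E
SPE path: E -> A -> H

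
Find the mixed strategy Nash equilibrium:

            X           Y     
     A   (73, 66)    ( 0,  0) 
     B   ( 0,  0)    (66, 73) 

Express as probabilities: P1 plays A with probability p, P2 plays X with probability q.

p = 0.5252, q = 0.4748

Work:
Find probabilities that make opponent indifferent:
P2 chooses q to make P1 indifferent between A and B
P1 chooses p to make P2 indifferent between X and Y
Mixed NE: P1 plays (A: 0.5252, B: 0.4748), P2 plays (X: 0.4748, Y: 0.5252)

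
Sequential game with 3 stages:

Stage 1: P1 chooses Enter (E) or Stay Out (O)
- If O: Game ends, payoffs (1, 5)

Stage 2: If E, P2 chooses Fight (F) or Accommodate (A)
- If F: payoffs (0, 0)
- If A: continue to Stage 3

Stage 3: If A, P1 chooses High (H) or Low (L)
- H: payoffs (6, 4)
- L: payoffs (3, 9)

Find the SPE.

SPE: (E, A, H); Outcome (6, 4)

Work:
Stage 3: P1 chooses H (6 vs 3)
Stage 2: P2: F->0, A->4 (anticipating H). Choose A
Stage 1: P1: O->1, E->6 (anticipating A, H). Choose E
SPE path: E -> A -> H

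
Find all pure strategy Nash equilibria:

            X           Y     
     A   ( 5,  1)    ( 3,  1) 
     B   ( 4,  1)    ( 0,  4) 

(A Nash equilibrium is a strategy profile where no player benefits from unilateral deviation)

Nash equilibrium: (A, X), (A, Y)

Work:
Best responses:
  P1 vs X: payoffs [5, 4] → best response A (payoff 5)
  P1 vs Y: payoffs [3, 0] → best response A (payoff 3)
  P2 vs A: payoffs [1, 1] → best response X/Y (payoff 1)
  P2 vs B: payoffs [1, 4] → best response Y (payoff 4)
Mutual best responses: (A,X), (A,Y) → Nash equilibria.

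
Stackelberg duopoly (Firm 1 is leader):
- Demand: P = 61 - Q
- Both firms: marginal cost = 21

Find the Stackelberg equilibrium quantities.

q₁* (leader) = 20.0, q₂* (follower) = 10.0

Work:
Follower's reaction: q₂ = (a - c - q₁)/2
Leader substitutes: π₁ = q₁·(a - q₁ - (a-c-q₁)/2 - c)
FOC: q₁* = (61 - 21)/2 = 20.00
Then: q₂* = (61 - 21 - 20.0)/2 = 10.00
Leader has first-mover advantage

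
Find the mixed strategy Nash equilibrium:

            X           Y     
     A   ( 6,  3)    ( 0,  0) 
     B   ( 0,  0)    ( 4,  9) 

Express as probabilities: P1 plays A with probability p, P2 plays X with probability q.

p = 0.75, q = 0.4

Work:
Find probabilities that make opponent indifferent:
P2 chooses q to make P1 indifferent between A and B
P1 chooses p to make P2 indifferent between X and Y
Mixed NE: P1 plays (A: 0.75, B: 0.25), P2 plays (X: 0.4, Y: 0.6)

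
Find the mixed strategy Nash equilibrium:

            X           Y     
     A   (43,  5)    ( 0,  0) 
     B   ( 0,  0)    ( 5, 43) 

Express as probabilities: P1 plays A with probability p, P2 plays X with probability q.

p = 0.8958, q = 0.1042

Work:
Find probabilities that make opponent indifferent:
P2 chooses q to make P1 indifferent between A and B
P1 chooses p to make P2 indifferent between X and Y
Mixed NE: P1 plays (A: 0.8958, B: 0.1042), P2 plays (X: 0.1042, Y: 0.8958)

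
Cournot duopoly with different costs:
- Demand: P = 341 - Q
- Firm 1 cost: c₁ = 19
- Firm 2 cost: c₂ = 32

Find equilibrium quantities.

q₁* = 111.67, q₂* = 98.67

Work:
Reaction: q₁ = (341 - 19 - q₂)/2
Reaction: q₂ = (341 - 32 - q₁)/2
Solve simultaneously:
q₁* = (341 - 2×19 + 32)/3 = 111.67
q₂* = (341 - 2×32 + 19)/3 = 98.67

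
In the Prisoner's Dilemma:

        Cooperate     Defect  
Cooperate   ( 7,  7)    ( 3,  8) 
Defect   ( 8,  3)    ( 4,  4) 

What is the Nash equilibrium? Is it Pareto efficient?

(Defect, Defect) is NE; not Pareto efficient

Work:
Defect dominates Cooperate for both players:
If P2 cooperates: Defect (8) > Cooperate (7)
If P2 defects: Defect (4) > Cooperate (3)
NE: (Defect, Defect) with payoff (4, 4)
But (Cooperate, Cooperate) = (7, 7) Pareto dominates (4, 4)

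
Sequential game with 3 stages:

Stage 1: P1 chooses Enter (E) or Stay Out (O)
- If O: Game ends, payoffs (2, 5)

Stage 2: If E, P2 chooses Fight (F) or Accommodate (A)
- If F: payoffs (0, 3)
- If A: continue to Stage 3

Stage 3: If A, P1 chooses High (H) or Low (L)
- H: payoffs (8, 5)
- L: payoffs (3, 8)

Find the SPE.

SPE: (E, A, H); Outcome (8, 5)

Work:
Stage 3: P1 chooses H (8 vs 3)
Stage 2: P2: F->3, A->5 (anticipating H). Choose A
Stage 1: P1: O->2, E->8 (anticipating A, H). Choose E
SPE path: E -> A -> H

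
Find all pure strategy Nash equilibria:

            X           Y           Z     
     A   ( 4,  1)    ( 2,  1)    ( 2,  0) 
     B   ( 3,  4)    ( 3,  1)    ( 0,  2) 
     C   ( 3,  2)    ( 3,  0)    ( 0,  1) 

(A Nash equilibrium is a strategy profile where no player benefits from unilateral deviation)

Nash equilibrium: (A, X)

Work:
Best responses:
  P1 vs X: payoffs [4, 3, 3] → best response A (payoff 4)
  P1 vs Y: payoffs [2, 3, 3] → best response B/C (payoff 3)
  P1 vs Z: payoffs [2, 0, 0] → best response A (payoff 2)
  P2 vs A: payoffs [1, 1, 0] → best response X/Y (payoff 1)
  P2 vs B: payoffs [4, 1, 2] → best response X (payoff 4)
  P2 vs C: payoffs [2, 0, 1] → best response X (payoff 2)
Mutual best responses: (A,X) → Nash equilibria.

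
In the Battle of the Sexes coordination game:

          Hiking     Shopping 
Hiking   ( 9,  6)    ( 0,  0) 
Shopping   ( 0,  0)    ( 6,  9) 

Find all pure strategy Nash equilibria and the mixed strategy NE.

Pure NE: (Hiking, Hiking) and (Shopping, Shopping); Mixed NE: p = 0.6, q = 0.4

Work:
Check pure NE:
(Hiking, Hiking): (9, 6) - no unilateral deviation beneficial
(Shopping, Shopping): (6, 9) - no unilateral deviation beneficial
Mixed NE: P1 plays Hiking with p = 0.6, P2 plays Hiking with q = 0.4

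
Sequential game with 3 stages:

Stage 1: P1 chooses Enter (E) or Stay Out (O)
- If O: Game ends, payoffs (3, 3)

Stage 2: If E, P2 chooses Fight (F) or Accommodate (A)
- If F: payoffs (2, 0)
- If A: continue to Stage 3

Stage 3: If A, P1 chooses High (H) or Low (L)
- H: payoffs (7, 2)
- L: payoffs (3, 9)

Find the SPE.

SPE: (E, A, H); Outcome (7, 2)

Work:
Stage 3: P1 chooses H (7 vs 3)
Stage 2: P2: F->0, A->2 (anticipating H). Choose A
Stage 1: P1: O->3, E->7 (anticipating A, H). Choose E
SPE path: E -> A -> H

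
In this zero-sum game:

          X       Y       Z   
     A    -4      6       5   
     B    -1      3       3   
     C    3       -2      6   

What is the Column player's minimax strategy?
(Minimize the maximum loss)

Column should play X, value = 3

Work:
Column player minimizes Row's maximum payoff:
Column X: max payoff to Row = 3
Column Y: max payoff to Row = 6
Column Z: max payoff to Row = 6
Minimum is 3, achieved by column X.
Minimax strategy: X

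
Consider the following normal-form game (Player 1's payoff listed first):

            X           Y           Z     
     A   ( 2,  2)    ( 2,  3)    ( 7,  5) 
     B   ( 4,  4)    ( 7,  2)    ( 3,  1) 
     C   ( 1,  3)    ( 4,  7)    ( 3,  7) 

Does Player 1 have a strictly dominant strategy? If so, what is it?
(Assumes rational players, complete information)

No strictly dominant strategy exists for Player 1

Work:
A strategy strictly dominates another if it gives a strictly higher payoff against every opponent action. Compare each pair of P1's strategies column-by-column:
  A vs B: [2 vs 4, 2 vs 7, 7 vs 3] → A does not strictly dominate B (column X: 2 ≤ 4)
  A vs C: [2 vs 1, 2 vs 4, 7 vs 3] → A does not strictly dominate C (column Y: 2 ≤ 4)
  B vs A: [4 vs 2, 7 vs 2, 3 vs 7] → B does not strictly dominate A (column Z: 3 ≤ 7)
  B vs C: [4 vs 1, 7 vs 4, 3 vs 3] → B does not strictly dominate C (column Z: 3 ≤ 3)
  C vs A: [1 vs 2, 4 vs 2, 3 vs 7] → C does not strictly dominate A (column X: 1 ≤ 2)
  C vs B: [1 vs 4, 4 vs 7, 3 vs 3] → C does not strictly dominate B (column X: 1 ≤ 4)
No single strategy strictly dominates all others → no strictly dominant strategy.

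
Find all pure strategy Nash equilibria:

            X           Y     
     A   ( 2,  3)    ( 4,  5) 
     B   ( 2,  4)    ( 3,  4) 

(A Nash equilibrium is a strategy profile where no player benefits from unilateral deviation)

Nash equilibrium: (A, Y), (B, X)

Work:
Best responses:
  P1 vs X: payoffs [2, 2] → best response A/B (payoff 2)
  P1 vs Y: payoffs [4, 3] → best response A (payoff 4)
  P2 vs A: payoffs [3, 5] → best response Y (payoff 5)
  P2 vs B: payoffs [4, 4] → best response X/Y (payoff 4)
Mutual best responses: (A,Y), (B,X) → Nash equilibria.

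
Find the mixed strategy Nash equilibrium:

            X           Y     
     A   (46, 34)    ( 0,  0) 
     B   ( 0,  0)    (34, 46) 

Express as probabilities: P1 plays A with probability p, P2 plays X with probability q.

p = 0.575, q = 0.425

Work:
Find probabilities that make opponent indifferent:
P2 chooses q to make P1 indifferent between A and B
P1 chooses p to make P2 indifferent between X and Y
Mixed NE: P1 plays (A: 0.575, B: 0.425), P2 plays (X: 0.425, Y: 0.575)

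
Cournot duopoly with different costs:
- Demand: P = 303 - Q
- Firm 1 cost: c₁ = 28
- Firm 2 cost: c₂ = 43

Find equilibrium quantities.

q₁* = 96.67, q₂* = 81.67

Work:
Reaction: q₁ = (303 - 28 - q₂)/2
Reaction: q₂ = (303 - 43 - q₁)/2
Solve simultaneously:
q₁* = (303 - 2×28 + 43)/3 = 96.67
q₂* = (303 - 2×43 + 28)/3 = 81.67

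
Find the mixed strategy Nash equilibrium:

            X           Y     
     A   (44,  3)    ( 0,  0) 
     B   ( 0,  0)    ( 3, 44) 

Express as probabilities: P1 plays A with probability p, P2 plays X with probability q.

p = 0.9362, q = 0.0638

Work:
Find probabilities that make opponent indifferent:
P2 chooses q to make P1 indifferent between A and B
P1 chooses p to make P2 indifferent between X and Y
Mixed NE: P1 plays (A: 0.9362, B: 0.0638), P2 plays (X: 0.0638, Y: 0.9362)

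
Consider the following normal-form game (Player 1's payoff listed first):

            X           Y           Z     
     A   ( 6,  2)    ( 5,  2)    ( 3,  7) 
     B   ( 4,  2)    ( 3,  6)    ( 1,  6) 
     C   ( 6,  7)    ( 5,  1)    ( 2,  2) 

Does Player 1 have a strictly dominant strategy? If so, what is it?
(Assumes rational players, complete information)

No strictly dominant strategy exists for Player 1

Work:
A strategy strictly dominates another if it gives a strictly higher payoff against every opponent action. Compare each pair of P1's strategies column-by-column:
  A vs B: [6 vs 4, 5 vs 3, 3 vs 1] → A strictly dominates B
  A vs C: [6 vs 6, 5 vs 5, 3 vs 2] → A does not strictly dominate C (column X: 6 ≤ 6)
  B vs A: [4 vs 6, 3 vs 5, 1 vs 3] → B does not strictly dominate A (column X: 4 ≤ 6)
  B vs C: [4 vs 6, 3 vs 5, 1 vs 2] → B does not strictly dominate C (column X: 4 ≤ 6)
  C vs A: [6 vs 6, 5 vs 5, 2 vs 3] → C does not strictly dominate A (column X: 6 ≤ 6)
  C vs B: [6 vs 4, 5 vs 3, 2 vs 1] → C strictly dominates B
No single strategy strictly dominates all others → no strictly dominant strategy.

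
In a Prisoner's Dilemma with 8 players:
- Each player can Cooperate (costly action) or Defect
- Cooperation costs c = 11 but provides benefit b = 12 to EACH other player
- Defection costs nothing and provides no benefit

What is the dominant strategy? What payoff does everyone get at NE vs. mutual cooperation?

Dominant: Defect; NE payoff = 0; Coop payoff = 73

Work:
Defect dominates (saves cost c = 11, benefit to others is external)
NE: All defect → everyone gets 0
If all cooperate: each receives (7)×12 - 11 = 73
Social dilemma: 73 > 0 but NE gives 0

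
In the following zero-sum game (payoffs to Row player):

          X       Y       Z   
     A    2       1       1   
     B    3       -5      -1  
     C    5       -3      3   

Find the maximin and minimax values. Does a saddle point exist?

Maximin = 1, Minimax = 1, Saddle: True

Work:
Row minimums: [1, -5, -3] → maximin = 1
Column maximums: [5, 1, 3] → minimax = 1
Saddle point exists! Game value = 1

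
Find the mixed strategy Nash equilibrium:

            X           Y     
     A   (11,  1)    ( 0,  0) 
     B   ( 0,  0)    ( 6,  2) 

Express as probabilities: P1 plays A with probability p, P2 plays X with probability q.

p = 0.6667, q = 0.3529

Work:
Find probabilities that make opponent indifferent:
P2 chooses q to make P1 indifferent between A and B
P1 chooses p to make P2 indifferent between X and Y
Mixed NE: P1 plays (A: 0.6667, B: 0.3333), P2 plays (X: 0.3529, Y: 0.6471)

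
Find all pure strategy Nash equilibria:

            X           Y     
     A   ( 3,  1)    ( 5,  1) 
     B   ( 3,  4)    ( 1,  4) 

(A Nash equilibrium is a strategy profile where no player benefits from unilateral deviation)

Nash equilibrium: (A, X), (A, Y), (B, X)

Work:
Best responses:
  P1 vs X: payoffs [3, 3] → best response A/B (payoff 3)
  P1 vs Y: payoffs [5, 1] → best response A (payoff 5)
  P2 vs A: payoffs [1, 1] → best response X/Y (payoff 1)
  P2 vs B: payoffs [4, 4] → best response X/Y (payoff 4)
Mutual best responses: (A,X), (A,Y), (B,X) → Nash equilibria.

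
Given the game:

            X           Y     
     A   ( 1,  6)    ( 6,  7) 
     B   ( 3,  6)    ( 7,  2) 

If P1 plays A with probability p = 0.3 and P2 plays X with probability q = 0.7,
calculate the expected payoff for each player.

E[P1] = 3.69, E[P2] = 5.25

Work:
E[P1] = p·q·π₁(A,X) + p·(1-q)·π₁(A,Y) + (1-p)·q·π₁(B,X) + (1-p)·(1-q)·π₁(B,Y)
= 0.3·0.7·1 + 0.3·0.3·6 + 0.7·0.7·3 + 0.7·0.3·7
= 3.69

E[P2] = 5.25 (similar calculation)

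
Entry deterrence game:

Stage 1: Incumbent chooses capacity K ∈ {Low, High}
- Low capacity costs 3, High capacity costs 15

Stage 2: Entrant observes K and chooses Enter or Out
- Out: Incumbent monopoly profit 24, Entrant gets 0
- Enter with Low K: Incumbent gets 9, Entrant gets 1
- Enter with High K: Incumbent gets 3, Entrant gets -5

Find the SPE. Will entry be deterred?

SPE: (High, Enter|Low, Out|High); Entry deterred. Incumbent net profit = 9

Work:
After Low K: Entrant enters (1 > 0)
After High K: Entrant stays out (-5 < 0)
Incumbent: Low → 9−3=6, High → 24−15=9
Incumbent chooses High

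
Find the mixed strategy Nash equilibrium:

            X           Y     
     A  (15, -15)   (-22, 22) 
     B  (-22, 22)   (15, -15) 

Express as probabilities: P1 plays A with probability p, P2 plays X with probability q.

p = 0.5, q = 0.5

Work:
Find probabilities that make opponent indifferent:
P2 chooses q to make P1 indifferent between A and B
P1 chooses p to make P2 indifferent between X and Y
Mixed NE: P1 plays (A: 0.5, B: 0.5), P2 plays (X: 0.5, Y: 0.5)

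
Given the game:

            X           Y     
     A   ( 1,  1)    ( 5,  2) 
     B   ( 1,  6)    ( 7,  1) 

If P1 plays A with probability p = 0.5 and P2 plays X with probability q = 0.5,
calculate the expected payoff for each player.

E[P1] = 3.5, E[P2] = 2.5

Work:
E[P1] = p·q·π₁(A,X) + p·(1-q)·π₁(A,Y) + (1-p)·q·π₁(B,X) + (1-p)·(1-q)·π₁(B,Y)
= 0.5·0.5·1 + 0.5·0.5·5 + 0.5·0.5·1 + 0.5·0.5·7
= 3.5

E[P2] = 2.5 (similar calculation)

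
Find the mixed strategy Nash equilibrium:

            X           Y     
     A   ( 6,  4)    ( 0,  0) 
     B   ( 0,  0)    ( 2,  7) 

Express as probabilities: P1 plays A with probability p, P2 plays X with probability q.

p = 0.6364, q = 0.25

Work:
Find probabilities that make opponent indifferent:
P2 chooses q to make P1 indifferent between A and B
P1 chooses p to make P2 indifferent between X and Y
Mixed NE: P1 plays (A: 0.6364, B: 0.3636), P2 plays (X: 0.25, Y: 0.75)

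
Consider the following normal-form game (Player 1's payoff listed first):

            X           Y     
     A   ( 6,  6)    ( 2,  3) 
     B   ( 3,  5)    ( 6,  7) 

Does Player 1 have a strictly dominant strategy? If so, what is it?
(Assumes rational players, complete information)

No strictly dominant strategy exists for Player 1

Work:
A strategy strictly dominates another if it gives a strictly higher payoff against every opponent action. Compare each pair of P1's strategies column-by-column:
  A vs B: [6 vs 3, 2 vs 6] → A does not strictly dominate B (column Y: 2 ≤ 6)
  B vs A: [3 vs 6, 6 vs 2] → B does not strictly dominate A (column X: 3 ≤ 6)
No single strategy strictly dominates all others → no strictly dominant strategy.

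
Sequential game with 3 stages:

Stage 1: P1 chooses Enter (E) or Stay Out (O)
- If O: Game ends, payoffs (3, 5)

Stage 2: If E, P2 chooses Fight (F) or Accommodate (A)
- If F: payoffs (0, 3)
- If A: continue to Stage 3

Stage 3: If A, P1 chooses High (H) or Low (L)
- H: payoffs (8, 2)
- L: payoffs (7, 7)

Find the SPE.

SPE: (O, F, H); Outcome (3, 5)

Work:
Stage 3: P1 chooses H (8 vs 7)
Stage 2: P2: F->3, A->2 (anticipating H). Choose F
Stage 1: P1: O->3, E->0 (anticipating F, H). Choose O
SPE path: O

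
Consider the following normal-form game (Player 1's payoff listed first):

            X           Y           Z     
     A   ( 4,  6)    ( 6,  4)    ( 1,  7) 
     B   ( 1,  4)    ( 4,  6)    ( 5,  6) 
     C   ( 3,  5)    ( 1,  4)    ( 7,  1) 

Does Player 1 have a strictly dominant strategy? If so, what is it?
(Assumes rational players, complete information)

No strictly dominant strategy exists for Player 1

Work:
A strategy strictly dominates another if it gives a strictly higher payoff against every opponent action. Compare each pair of P1's strategies column-by-column:
  A vs B: [4 vs 1, 6 vs 4, 1 vs 5] → A does not strictly dominate B (column Z: 1 ≤ 5)
  A vs C: [4 vs 3, 6 vs 1, 1 vs 7] → A does not strictly dominate C (column Z: 1 ≤ 7)
  B vs A: [1 vs 4, 4 vs 6, 5 vs 1] → B does not strictly dominate A (column X: 1 ≤ 4)
  B vs C: [1 vs 3, 4 vs 1, 5 vs 7] → B does not strictly dominate C (column X: 1 ≤ 3)
  C vs A: [3 vs 4, 1 vs 6, 7 vs 1] → C does not strictly dominate A (column X: 3 ≤ 4)
  C vs B: [3 vs 1, 1 vs 4, 7 vs 5] → C does not strictly dominate B (column Y: 1 ≤ 4)
No single strategy strictly dominates all others → no strictly dominant strategy.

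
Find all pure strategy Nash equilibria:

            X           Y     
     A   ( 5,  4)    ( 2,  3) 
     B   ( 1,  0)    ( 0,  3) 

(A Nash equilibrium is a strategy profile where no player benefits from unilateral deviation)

Nash equilibrium: (A, X)

Work:
Best responses:
  P1 vs X: payoffs [5, 1] → best response A (payoff 5)
  P1 vs Y: payoffs [2, 0] → best response A (payoff 2)
  P2 vs A: payoffs [4, 3] → best response X (payoff 4)
  P2 vs B: payoffs [0, 3] → best response Y (payoff 3)
Mutual best responses: (A,X) → Nash equilibria.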